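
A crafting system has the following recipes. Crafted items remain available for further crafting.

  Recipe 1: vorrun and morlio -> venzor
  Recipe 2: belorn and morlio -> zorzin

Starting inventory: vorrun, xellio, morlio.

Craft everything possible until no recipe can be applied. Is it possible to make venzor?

Using Recipe 1, vorrun and morlio make venzor.

Yes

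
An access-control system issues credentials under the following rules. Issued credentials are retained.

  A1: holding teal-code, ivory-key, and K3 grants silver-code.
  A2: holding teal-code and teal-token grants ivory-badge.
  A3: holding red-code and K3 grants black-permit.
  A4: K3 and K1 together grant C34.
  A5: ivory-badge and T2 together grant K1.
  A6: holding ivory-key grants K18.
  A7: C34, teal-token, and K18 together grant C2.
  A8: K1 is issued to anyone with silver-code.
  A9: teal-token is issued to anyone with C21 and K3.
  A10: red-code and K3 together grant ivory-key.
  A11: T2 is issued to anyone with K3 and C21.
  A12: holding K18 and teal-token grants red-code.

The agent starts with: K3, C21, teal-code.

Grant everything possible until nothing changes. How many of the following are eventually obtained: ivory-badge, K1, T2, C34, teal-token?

5

Holding C21 and K3 grants teal-token (A9).
Holding K3 and C21 grants T2 (A11).
Holding teal-code and teal-token grants ivory-badge (A2).
Holding ivory-badge and T2 grants K1 (A5).
Holding K3 and K1 grants C34 (A4).
ivory-badge: reached.
K1: reached.
T2: reached.
C34: reached.
teal-token: reached.
All 5 are reached.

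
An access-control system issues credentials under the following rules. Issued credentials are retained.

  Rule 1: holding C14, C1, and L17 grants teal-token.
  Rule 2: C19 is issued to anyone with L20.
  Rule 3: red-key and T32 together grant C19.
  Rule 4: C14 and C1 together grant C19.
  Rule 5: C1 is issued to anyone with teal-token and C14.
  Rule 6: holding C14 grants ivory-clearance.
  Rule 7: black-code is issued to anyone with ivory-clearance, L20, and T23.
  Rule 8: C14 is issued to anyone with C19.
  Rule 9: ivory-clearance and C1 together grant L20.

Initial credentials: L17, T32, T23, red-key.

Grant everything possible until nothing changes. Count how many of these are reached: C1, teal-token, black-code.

0

C1 would need teal-token and C14 (Rule 5), but teal-token is never granted.
teal-token would need C14, C1, and L17 (Rule 1), but C1 is never granted.
black-code would need ivory-clearance, L20, and T23 (Rule 7), but L20 is never granted.
None of the 3 are reached.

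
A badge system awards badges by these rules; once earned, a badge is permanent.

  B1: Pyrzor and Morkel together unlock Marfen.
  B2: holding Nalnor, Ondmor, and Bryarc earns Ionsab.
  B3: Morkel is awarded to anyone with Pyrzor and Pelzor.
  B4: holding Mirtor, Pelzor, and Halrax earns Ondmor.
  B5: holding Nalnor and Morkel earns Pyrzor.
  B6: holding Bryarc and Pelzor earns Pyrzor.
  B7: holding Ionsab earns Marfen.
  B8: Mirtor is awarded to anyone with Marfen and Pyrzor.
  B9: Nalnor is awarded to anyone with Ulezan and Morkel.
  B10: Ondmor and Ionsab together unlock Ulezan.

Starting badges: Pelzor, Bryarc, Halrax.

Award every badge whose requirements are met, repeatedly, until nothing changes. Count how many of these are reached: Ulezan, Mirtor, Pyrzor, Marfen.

With Bryarc and Pelzor, Pyrzor is earned (B6).
With Pyrzor and Pelzor, Morkel is earned (B3).
With Pyrzor and Morkel, Marfen is earned (B1).
With Marfen and Pyrzor, Mirtor is earned (B8).
Ulezan would need Ondmor and Ionsab (B10), but Ionsab is never earned.
Mirtor: reached.
Pyrzor: reached.
Marfen: reached.
Reached: Mirtor, Pyrzor, and Marfen — 3 of the 4.

3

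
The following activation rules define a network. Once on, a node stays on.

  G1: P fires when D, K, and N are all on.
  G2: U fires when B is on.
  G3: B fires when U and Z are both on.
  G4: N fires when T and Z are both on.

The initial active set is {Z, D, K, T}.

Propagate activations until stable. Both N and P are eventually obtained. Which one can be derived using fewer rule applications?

N: G4: T and Z on → N on. [1 rule application]
P: G4: T and Z on → N on. D, K, and N are on, so P fires (G1). [2 rule applications]
N needs fewer.

N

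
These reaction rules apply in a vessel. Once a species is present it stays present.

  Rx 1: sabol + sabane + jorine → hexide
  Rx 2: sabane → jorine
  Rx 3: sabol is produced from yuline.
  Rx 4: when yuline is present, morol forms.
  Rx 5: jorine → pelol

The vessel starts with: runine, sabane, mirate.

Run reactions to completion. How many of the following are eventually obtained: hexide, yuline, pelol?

1

sabane present → jorine forms (Rx 2).
jorine present → pelol forms (Rx 5).
hexide would need sabol, sabane, and jorine (Rx 1), but sabol never forms.
No rule produces yuline, and it is not given.
pelol: reached.
Reached: pelol — 1 of the 3.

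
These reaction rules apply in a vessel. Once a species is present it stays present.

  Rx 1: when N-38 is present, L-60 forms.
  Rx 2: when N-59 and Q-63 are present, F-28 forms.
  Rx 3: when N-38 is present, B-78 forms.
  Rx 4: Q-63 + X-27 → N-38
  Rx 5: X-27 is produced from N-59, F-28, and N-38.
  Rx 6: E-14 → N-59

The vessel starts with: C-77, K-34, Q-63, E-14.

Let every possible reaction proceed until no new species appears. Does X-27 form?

X-27 would need N-59, F-28, and N-38 (Rx 5), but N-38 never forms.

No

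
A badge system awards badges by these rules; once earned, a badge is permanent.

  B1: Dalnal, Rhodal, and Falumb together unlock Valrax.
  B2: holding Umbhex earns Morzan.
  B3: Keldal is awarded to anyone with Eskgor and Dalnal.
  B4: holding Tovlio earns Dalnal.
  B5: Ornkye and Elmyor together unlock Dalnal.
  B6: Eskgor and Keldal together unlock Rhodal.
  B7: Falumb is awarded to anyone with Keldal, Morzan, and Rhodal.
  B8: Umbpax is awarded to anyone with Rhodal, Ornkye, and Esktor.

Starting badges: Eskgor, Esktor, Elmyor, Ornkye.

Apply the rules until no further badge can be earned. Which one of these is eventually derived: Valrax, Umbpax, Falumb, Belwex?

With Ornkye and Elmyor, Dalnal is earned (B5).
With Eskgor and Dalnal, Keldal is earned (B3).
With Eskgor and Keldal, Rhodal is earned (B6).
With Rhodal, Ornkye, and Esktor, Umbpax is earned (B8).
Falumb would need Keldal, Morzan, and Rhodal (B7), but Morzan is never earned. No rule produces Belwex, and it is not given. Valrax would need Dalnal, Rhodal, and Falumb (B1), but Falumb is never earned.

Umbpax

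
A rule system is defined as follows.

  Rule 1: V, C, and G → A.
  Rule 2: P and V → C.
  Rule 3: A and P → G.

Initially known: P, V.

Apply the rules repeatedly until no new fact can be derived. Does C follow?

Yes

P and V hold, so C follows (Rule 2).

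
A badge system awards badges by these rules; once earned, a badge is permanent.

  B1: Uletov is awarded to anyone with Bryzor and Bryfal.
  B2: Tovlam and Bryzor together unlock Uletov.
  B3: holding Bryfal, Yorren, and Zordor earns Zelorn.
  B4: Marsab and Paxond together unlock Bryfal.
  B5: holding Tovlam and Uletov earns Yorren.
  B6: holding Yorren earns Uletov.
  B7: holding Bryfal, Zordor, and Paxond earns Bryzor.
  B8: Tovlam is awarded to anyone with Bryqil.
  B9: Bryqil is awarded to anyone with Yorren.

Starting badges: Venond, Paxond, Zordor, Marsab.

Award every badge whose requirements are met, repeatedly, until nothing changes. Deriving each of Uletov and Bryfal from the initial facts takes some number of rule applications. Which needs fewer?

Bryfal: With Marsab and Paxond, Bryfal is earned (B4). [1 rule application]
Uletov: With Marsab and Paxond, Bryfal is earned (B4). With Bryfal, Zordor, and Paxond, Bryzor is earned (B7). With Bryzor and Bryfal, Uletov is earned (B1). [3 rule applications]
Bryfal needs fewer.

Bryfal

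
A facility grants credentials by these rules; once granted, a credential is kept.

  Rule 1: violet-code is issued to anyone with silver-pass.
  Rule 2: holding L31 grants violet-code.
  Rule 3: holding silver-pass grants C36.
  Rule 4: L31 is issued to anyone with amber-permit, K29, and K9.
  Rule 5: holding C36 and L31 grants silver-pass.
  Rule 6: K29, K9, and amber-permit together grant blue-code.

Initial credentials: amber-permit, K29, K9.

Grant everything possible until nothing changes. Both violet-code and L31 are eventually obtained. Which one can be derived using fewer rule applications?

L31

L31: Holding amber-permit, K29, and K9 grants L31 (Rule 4). [1 rule application]
violet-code: Holding amber-permit, K29, and K9 grants L31 (Rule 4). Holding L31 grants violet-code (Rule 2). [2 rule applications]
L31 needs fewer.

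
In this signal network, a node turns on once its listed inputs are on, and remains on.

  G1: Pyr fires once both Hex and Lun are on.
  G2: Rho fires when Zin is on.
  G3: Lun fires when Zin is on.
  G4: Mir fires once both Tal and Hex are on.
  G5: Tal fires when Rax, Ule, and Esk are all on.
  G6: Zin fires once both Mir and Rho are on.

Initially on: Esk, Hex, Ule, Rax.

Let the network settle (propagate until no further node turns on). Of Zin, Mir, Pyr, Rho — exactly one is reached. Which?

Mir

G5: Rax, Ule, and Esk on → Tal on.
G4: Tal and Hex on → Mir on.
Rho would need Zin (G2), but Zin never turns on. Pyr would need Hex and Lun (G1), but Lun never turns on. Zin would need Mir and Rho (G6), but Rho never turns on.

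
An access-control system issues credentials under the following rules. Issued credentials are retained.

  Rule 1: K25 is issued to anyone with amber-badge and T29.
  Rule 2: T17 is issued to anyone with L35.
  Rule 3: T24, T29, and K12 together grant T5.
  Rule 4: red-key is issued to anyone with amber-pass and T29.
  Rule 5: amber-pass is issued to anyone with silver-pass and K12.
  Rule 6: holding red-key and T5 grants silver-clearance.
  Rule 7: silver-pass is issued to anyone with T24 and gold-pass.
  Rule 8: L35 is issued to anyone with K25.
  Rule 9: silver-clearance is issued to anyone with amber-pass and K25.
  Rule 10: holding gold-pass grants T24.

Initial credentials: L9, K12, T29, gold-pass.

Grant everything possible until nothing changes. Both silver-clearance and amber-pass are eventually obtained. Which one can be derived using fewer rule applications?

amber-pass

amber-pass: Holding gold-pass grants T24 (Rule 10). Holding T24 and gold-pass grants silver-pass (Rule 7). Holding silver-pass and K12 grants amber-pass (Rule 5). [3 rule applications]
silver-clearance: Holding gold-pass grants T24 (Rule 10). Holding T24, T29, and K12 grants T5 (Rule 3). Holding T24 and gold-pass grants silver-pass (Rule 7). Holding silver-pass and K12 grants amber-pass (Rule 5). Holding amber-pass and T29 grants red-key (Rule 4). Holding red-key and T5 grants silver-clearance (Rule 6). [6 rule applications]
amber-pass needs fewer.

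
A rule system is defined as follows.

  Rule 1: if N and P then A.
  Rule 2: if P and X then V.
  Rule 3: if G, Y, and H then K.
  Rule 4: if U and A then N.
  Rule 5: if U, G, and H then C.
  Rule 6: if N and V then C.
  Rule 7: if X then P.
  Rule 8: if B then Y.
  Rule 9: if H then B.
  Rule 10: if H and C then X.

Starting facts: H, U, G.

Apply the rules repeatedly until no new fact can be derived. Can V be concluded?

Yes

U, G, and H hold, so C follows (Rule 5).
H and C hold, so X follows (Rule 10).
From X, Rule 7 gives P.
From P and X, Rule 2 gives V.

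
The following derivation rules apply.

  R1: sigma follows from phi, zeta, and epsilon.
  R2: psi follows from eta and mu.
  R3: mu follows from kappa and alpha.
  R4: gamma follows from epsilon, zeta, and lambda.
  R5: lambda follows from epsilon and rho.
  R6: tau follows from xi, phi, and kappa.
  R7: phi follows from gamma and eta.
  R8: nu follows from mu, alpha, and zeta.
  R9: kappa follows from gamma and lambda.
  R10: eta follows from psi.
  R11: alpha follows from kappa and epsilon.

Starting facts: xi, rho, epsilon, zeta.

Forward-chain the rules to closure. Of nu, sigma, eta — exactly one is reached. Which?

nu

From epsilon and rho, R5 gives lambda.
From epsilon, zeta, and lambda, R4 gives gamma.
From gamma and lambda, R9 gives kappa.
kappa and epsilon hold, so alpha follows (R11).
From kappa and alpha, R3 gives mu.
mu, alpha, and zeta hold, so nu follows (R8).
sigma would need phi, zeta, and epsilon (R1), but phi is never established. eta would need psi (R10), but psi is never established.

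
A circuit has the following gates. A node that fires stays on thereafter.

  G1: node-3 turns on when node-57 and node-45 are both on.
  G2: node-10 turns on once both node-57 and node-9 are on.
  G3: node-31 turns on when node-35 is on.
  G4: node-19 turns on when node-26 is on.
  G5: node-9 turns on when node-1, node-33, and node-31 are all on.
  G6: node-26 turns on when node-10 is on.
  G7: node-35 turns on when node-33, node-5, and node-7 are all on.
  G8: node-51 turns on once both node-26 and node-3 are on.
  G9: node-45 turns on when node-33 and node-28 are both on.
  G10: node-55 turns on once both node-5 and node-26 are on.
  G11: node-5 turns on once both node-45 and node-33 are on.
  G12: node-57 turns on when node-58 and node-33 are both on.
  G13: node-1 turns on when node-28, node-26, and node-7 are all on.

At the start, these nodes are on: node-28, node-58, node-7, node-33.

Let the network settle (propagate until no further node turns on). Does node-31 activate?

node-33 and node-28 are on, so node-45 turns on (G9).
node-45 and node-33 are on, so node-5 turns on (G11).
node-33, node-5, and node-7 are on, so node-35 turns on (G7).
node-35 is on, so node-31 turns on (G3).

Yes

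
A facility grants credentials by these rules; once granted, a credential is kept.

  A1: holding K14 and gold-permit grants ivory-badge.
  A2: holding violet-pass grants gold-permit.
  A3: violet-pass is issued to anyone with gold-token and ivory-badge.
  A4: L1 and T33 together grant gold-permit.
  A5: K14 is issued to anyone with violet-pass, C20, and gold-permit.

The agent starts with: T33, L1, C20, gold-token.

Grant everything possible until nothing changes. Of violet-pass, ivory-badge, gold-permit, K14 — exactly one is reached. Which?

Holding L1 and T33 grants gold-permit (A4).
K14 would need violet-pass, C20, and gold-permit (A5), but violet-pass is never granted. ivory-badge would need K14 and gold-permit (A1), but K14 is never granted. violet-pass would need gold-token and ivory-badge (A3), but ivory-badge is never granted.

gold-permit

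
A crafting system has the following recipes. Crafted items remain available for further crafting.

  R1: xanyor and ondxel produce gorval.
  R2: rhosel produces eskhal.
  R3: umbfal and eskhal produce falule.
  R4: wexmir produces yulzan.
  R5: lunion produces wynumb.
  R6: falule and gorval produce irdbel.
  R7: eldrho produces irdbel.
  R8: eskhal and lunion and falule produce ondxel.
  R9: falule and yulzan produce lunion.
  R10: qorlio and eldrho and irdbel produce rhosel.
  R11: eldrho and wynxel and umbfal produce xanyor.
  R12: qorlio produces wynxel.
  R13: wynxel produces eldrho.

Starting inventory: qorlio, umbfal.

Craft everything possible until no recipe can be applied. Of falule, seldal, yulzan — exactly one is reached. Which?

Using R12, qorlio makes wynxel.
Using R13, wynxel makes eldrho.
Using R7, eldrho makes irdbel.
qorlio and eldrho and irdbel → rhosel (R10).
Using R2, rhosel makes eskhal.
Using R3, umbfal and eskhal make falule.
yulzan would need wexmir (R4), but wexmir is never obtained. No rule produces seldal, and it is not given.

falule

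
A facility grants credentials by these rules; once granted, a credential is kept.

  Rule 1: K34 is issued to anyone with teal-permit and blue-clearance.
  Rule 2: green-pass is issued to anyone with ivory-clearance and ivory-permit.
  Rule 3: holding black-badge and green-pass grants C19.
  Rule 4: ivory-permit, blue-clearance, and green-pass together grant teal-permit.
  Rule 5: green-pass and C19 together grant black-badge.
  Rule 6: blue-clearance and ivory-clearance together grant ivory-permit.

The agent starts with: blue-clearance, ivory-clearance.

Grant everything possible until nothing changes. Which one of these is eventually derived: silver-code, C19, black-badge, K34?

K34

Holding blue-clearance and ivory-clearance grants ivory-permit (Rule 6).
Holding ivory-clearance and ivory-permit grants green-pass (Rule 2).
Holding ivory-permit, blue-clearance, and green-pass grants teal-permit (Rule 4).
Holding teal-permit and blue-clearance grants K34 (Rule 1).
C19 would need black-badge and green-pass (Rule 3), but black-badge is never granted. black-badge would need green-pass and C19 (Rule 5), but C19 is never granted. No rule produces silver-code, and it is not given.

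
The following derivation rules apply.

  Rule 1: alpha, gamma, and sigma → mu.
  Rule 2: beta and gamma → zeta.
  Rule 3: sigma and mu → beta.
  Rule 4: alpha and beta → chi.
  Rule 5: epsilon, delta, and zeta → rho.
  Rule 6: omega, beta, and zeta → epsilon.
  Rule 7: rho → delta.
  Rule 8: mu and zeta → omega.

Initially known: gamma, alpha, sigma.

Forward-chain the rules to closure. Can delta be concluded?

delta would need rho (Rule 7), but rho is never established.

No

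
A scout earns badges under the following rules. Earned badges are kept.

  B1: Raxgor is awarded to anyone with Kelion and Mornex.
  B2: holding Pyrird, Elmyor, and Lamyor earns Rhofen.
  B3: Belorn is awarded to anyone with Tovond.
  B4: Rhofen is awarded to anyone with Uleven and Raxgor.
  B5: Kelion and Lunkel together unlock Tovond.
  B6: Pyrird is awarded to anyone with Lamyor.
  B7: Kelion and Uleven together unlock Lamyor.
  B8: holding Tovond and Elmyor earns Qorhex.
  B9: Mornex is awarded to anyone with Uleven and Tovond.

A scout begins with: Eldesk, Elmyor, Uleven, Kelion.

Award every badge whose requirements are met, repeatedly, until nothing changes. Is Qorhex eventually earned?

No

Qorhex would need Tovond and Elmyor (B8), but Tovond is never earned.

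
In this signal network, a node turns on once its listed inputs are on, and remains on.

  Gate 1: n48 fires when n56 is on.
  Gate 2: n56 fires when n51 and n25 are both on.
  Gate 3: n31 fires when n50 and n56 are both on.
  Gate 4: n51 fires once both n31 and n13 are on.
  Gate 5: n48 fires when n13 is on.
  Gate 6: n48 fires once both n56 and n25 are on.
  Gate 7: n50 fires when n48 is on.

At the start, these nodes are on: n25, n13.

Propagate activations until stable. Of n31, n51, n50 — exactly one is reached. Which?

n13 is on, so n48 fires (Gate 5).
Gate 7: n48 on → n50 on.
n51 would need n31 and n13 (Gate 4), but n31 never turns on. n31 would need n50 and n56 (Gate 3), but n56 never turns on.

n50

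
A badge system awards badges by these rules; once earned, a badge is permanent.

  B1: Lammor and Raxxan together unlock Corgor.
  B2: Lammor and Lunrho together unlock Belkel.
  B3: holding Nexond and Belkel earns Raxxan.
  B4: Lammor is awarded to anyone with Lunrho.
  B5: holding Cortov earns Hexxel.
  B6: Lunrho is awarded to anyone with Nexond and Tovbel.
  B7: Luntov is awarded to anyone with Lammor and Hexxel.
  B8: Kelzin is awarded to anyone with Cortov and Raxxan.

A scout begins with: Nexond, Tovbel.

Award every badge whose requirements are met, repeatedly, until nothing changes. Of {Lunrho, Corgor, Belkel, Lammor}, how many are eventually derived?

With Nexond and Tovbel, Lunrho is earned (B6).
With Lunrho, Lammor is earned (B4).
With Lammor and Lunrho, Belkel is earned (B2).
With Nexond and Belkel, Raxxan is earned (B3).
With Lammor and Raxxan, Corgor is earned (B1).
Lunrho: reached.
Corgor: reached.
Belkel: reached.
Lammor: reached.
All 4 are reached.

4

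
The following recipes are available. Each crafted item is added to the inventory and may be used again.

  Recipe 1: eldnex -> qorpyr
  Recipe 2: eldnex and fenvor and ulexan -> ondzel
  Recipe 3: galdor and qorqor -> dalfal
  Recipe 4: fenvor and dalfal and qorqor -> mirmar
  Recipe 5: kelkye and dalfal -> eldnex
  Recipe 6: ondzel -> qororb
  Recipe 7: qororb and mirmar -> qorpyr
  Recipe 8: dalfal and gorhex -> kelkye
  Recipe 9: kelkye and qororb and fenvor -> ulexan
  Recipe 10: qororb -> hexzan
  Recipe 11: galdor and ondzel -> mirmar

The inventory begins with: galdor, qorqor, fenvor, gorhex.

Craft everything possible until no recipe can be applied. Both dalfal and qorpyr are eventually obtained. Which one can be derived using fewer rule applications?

dalfal: Using Recipe 3, galdor and qorqor make dalfal. [1 rule application]
qorpyr: Using Recipe 3, galdor and qorqor make dalfal. Using Recipe 8, dalfal and gorhex make kelkye. Using Recipe 5, kelkye and dalfal make eldnex. Using Recipe 1, eldnex makes qorpyr. [4 rule applications]
dalfal needs fewer.

dalfal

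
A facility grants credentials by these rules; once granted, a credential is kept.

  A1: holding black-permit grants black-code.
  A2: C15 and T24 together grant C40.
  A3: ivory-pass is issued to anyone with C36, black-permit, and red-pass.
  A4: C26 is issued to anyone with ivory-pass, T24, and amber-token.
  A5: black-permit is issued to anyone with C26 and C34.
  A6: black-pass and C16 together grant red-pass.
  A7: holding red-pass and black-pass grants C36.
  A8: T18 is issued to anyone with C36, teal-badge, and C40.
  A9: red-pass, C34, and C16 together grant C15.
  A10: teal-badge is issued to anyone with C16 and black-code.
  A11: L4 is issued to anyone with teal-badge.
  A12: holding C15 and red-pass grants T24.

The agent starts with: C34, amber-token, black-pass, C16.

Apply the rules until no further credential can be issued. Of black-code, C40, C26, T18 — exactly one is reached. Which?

C40

Holding black-pass and C16 grants red-pass (A6).
Holding red-pass, C34, and C16 grants C15 (A9).
Holding C15 and red-pass grants T24 (A12).
Holding C15 and T24 grants C40 (A2).
T18 would need C36, teal-badge, and C40 (A8), but teal-badge is never granted. black-code would need black-permit (A1), but black-permit is never granted. C26 would need ivory-pass, T24, and amber-token (A4), but ivory-pass is never granted.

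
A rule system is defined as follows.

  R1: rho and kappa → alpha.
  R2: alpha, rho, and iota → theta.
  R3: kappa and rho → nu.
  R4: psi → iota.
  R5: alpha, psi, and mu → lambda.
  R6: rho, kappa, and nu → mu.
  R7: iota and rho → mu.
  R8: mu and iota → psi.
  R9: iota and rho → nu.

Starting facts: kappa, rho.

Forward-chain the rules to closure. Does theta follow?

No

theta would need alpha, rho, and iota (R2), but iota is never established.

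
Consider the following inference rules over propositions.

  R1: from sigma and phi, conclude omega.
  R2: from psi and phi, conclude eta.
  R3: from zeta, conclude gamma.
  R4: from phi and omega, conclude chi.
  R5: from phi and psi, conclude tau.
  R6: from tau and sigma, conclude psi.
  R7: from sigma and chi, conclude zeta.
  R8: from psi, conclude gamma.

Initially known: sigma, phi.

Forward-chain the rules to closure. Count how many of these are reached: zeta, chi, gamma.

sigma and phi hold, so omega follows (R1).
phi and omega hold, so chi follows (R4).
From sigma and chi, R7 gives zeta.
From zeta, R3 gives gamma.
zeta: reached.
chi: reached.
gamma: reached.
All 3 are reached.

3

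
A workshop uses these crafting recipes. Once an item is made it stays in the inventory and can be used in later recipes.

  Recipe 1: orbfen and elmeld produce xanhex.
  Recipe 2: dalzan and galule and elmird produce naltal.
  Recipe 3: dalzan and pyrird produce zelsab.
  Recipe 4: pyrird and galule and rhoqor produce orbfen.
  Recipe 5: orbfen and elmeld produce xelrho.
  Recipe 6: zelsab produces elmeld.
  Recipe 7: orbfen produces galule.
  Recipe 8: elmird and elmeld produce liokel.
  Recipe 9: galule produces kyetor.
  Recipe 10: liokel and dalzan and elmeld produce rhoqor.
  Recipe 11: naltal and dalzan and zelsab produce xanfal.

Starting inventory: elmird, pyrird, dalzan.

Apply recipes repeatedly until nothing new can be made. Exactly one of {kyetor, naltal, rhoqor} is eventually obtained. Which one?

Using Recipe 3, dalzan and pyrird make zelsab.
Using Recipe 6, zelsab makes elmeld.
elmird and elmeld → liokel (Recipe 8).
liokel and dalzan and elmeld → rhoqor (Recipe 10).
naltal would need dalzan, galule, and elmird (Recipe 2), but galule is never obtained. kyetor would need galule (Recipe 9), but galule is never obtained.

rhoqor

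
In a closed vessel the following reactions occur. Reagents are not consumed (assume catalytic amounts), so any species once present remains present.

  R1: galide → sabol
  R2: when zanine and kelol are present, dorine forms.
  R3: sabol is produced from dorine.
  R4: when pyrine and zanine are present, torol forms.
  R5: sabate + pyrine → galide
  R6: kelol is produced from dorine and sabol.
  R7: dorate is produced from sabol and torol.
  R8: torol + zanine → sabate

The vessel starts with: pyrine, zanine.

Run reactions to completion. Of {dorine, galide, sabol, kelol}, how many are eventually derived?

2

pyrine and zanine present → torol forms (R4).
torol and zanine present → sabate forms (R8).
sabate and pyrine present → galide forms (R5).
galide present → sabol forms (R1).
dorine would need zanine and kelol (R2), but kelol never forms.
galide: reached.
sabol: reached.
kelol would need dorine and sabol (R6), but dorine never forms.
Reached: galide and sabol — 2 of the 4.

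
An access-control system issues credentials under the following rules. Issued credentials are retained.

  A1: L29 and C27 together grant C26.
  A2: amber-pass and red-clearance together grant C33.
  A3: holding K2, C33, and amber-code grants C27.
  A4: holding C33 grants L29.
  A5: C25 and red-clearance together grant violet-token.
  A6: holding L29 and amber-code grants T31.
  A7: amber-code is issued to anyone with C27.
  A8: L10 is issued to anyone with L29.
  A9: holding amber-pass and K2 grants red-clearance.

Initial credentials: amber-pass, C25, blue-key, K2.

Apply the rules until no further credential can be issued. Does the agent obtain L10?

Holding amber-pass and K2 grants red-clearance (A9).
Holding amber-pass and red-clearance grants C33 (A2).
Holding C33 grants L29 (A4).
Holding L29 grants L10 (A8).

Yes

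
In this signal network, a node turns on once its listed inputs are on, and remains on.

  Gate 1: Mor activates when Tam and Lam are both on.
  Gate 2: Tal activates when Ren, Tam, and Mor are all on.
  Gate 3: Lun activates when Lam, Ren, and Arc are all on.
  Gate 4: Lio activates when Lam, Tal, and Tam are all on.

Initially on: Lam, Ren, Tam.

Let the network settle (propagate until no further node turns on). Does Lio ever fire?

Tam and Lam are on, so Mor activates (Gate 1).
Gate 2: Ren, Tam, and Mor on → Tal on.
Lam, Tal, and Tam are on, so Lio activates (Gate 4).

Yes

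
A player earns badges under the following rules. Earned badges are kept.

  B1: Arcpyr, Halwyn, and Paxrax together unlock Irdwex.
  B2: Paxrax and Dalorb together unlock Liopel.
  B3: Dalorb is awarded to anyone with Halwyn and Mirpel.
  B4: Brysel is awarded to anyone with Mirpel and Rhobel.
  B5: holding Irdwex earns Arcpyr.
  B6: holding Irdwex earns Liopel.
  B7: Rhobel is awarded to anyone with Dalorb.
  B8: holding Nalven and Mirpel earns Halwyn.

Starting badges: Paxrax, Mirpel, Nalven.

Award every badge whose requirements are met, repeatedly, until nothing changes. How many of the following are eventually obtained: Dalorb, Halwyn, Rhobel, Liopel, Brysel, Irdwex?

With Nalven and Mirpel, Halwyn is earned (B8).
With Halwyn and Mirpel, Dalorb is earned (B3).
With Paxrax and Dalorb, Liopel is earned (B2).
With Dalorb, Rhobel is earned (B7).
With Mirpel and Rhobel, Brysel is earned (B4).
Dalorb: reached.
Halwyn: reached.
Rhobel: reached.
Liopel: reached.
Brysel: reached.
Irdwex would need Arcpyr, Halwyn, and Paxrax (B1), but Arcpyr is never earned.
Reached: Dalorb, Halwyn, Rhobel, Liopel, and Brysel — 5 of the 6.

5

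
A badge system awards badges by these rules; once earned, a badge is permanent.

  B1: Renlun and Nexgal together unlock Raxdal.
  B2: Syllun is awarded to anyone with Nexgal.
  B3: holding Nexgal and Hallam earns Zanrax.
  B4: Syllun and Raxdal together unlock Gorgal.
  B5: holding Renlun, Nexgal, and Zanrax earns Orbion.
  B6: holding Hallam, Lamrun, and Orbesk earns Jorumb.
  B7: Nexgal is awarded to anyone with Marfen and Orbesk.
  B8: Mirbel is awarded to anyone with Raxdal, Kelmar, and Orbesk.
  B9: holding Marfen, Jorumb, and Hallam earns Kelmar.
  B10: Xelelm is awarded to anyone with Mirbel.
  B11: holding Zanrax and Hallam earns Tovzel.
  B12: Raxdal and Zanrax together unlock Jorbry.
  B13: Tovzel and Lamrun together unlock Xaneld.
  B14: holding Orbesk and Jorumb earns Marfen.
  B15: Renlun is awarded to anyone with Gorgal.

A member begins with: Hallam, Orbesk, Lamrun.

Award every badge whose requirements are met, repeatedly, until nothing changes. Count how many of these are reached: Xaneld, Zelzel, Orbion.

1

With Hallam, Lamrun, and Orbesk, Jorumb is earned (B6).
With Orbesk and Jorumb, Marfen is earned (B14).
With Marfen and Orbesk, Nexgal is earned (B7).
With Nexgal and Hallam, Zanrax is earned (B3).
With Zanrax and Hallam, Tovzel is earned (B11).
With Tovzel and Lamrun, Xaneld is earned (B13).
Xaneld: reached.
No rule produces Zelzel, and it is not given.
Orbion would need Renlun, Nexgal, and Zanrax (B5), but Renlun is never earned.
Reached: Xaneld — 1 of the 3.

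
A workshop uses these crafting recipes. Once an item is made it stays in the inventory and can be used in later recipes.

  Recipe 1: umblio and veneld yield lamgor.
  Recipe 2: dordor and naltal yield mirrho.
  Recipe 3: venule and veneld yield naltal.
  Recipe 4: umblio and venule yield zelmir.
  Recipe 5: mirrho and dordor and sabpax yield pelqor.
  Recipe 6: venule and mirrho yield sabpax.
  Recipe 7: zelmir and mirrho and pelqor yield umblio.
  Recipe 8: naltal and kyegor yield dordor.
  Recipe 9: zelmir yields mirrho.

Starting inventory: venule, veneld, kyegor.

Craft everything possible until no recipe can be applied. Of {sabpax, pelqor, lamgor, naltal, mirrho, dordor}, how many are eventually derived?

Using Recipe 3, venule and veneld make naltal.
naltal and kyegor → dordor (Recipe 8).
Using Recipe 2, dordor and naltal make mirrho.
venule and mirrho → sabpax (Recipe 6).
mirrho and dordor and sabpax → pelqor (Recipe 5).
sabpax: reached.
pelqor: reached.
lamgor would need umblio and veneld (Recipe 1), but umblio is never obtained.
naltal: reached.
mirrho: reached.
dordor: reached.
Reached: sabpax, pelqor, naltal, mirrho, and dordor — 5 of the 6.

5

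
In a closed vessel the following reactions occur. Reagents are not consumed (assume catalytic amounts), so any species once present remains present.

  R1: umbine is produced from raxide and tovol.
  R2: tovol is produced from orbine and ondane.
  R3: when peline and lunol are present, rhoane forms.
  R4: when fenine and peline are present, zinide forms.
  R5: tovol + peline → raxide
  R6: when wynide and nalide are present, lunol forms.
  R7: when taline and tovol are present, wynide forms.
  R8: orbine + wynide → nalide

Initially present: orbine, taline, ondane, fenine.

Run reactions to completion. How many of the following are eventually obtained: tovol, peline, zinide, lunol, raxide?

2

orbine and ondane present → tovol forms (R2).
taline and tovol present → wynide forms (R7).
orbine and wynide present → nalide forms (R8).
wynide and nalide present → lunol forms (R6).
tovol: reached.
No rule produces peline, and it is not given.
zinide would need fenine and peline (R4), but peline never forms.
lunol: reached.
raxide would need tovol and peline (R5), but peline never forms.
Reached: tovol and lunol — 2 of the 5.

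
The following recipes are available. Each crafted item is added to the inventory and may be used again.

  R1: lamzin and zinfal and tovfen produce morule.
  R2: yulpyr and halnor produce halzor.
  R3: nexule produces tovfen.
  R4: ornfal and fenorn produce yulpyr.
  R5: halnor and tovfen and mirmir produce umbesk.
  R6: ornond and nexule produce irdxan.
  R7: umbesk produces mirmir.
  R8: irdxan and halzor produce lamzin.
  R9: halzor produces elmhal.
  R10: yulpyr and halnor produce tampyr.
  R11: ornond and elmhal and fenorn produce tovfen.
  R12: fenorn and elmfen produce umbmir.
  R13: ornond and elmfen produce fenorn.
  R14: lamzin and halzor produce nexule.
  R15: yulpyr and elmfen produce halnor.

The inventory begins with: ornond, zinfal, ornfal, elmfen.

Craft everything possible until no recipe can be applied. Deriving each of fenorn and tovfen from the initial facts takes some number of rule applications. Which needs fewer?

fenorn

fenorn: ornond and elmfen → fenorn (R13). [1 rule application]
tovfen: ornond and elmfen → fenorn (R13). Using R4, ornfal and fenorn make yulpyr. Using R15, yulpyr and elmfen make halnor. yulpyr and halnor → halzor (R2). Using R9, halzor makes elmhal. ornond and elmhal and fenorn → tovfen (R11). [6 rule applications]
fenorn needs fewer.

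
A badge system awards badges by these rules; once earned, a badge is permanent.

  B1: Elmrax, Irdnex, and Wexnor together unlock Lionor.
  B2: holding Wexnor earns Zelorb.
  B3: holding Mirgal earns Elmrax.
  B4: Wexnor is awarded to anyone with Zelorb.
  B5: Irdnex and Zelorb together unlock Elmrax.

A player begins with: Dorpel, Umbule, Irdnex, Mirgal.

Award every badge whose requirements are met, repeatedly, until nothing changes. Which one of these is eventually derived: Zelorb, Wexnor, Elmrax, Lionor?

Elmrax

With Mirgal, Elmrax is earned (B3).
Wexnor would need Zelorb (B4), but Zelorb is never earned. Zelorb would need Wexnor (B2), but Wexnor is never earned. Lionor would need Elmrax, Irdnex, and Wexnor (B1), but Wexnor is never earned.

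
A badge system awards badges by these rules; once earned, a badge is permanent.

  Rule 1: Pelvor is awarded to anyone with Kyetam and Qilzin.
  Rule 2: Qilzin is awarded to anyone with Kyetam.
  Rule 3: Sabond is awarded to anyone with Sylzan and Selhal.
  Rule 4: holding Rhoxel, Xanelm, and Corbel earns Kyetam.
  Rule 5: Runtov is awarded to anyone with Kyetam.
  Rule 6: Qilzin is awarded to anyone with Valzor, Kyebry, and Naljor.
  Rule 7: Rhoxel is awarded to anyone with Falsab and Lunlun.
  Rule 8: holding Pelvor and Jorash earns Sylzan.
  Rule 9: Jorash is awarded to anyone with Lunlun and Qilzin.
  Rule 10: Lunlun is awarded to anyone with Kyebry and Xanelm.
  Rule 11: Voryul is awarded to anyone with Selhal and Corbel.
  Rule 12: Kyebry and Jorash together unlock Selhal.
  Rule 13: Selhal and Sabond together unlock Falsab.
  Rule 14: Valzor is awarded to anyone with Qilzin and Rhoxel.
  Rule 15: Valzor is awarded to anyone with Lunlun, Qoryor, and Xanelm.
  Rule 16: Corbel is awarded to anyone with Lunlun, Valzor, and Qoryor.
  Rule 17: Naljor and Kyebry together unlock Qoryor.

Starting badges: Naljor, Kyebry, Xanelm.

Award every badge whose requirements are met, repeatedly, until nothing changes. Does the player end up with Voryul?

Yes

With Kyebry and Xanelm, Lunlun is earned (Rule 10).
With Naljor and Kyebry, Qoryor is earned (Rule 17).
With Lunlun, Qoryor, and Xanelm, Valzor is earned (Rule 15).
With Lunlun, Valzor, and Qoryor, Corbel is earned (Rule 16).
With Valzor, Kyebry, and Naljor, Qilzin is earned (Rule 6).
With Lunlun and Qilzin, Jorash is earned (Rule 9).
With Kyebry and Jorash, Selhal is earned (Rule 12).
With Selhal and Corbel, Voryul is earned (Rule 11).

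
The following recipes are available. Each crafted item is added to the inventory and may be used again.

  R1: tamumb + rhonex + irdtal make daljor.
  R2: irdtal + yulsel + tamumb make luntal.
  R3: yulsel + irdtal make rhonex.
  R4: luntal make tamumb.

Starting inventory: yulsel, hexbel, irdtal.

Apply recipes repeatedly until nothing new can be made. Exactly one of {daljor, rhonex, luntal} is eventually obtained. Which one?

Using R3, yulsel and irdtal make rhonex.
daljor would need tamumb, rhonex, and irdtal (R1), but tamumb is never obtained. luntal would need irdtal, yulsel, and tamumb (R2), but tamumb is never obtained.

rhonex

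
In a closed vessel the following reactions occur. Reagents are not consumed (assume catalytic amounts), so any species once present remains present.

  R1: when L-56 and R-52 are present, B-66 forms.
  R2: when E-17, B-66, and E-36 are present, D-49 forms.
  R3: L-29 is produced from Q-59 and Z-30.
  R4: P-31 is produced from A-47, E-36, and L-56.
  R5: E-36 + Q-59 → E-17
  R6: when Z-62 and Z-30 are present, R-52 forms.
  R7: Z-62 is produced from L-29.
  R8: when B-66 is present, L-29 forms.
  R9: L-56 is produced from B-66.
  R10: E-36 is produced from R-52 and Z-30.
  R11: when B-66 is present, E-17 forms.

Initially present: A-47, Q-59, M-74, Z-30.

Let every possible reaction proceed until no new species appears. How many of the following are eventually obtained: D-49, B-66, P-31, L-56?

D-49 would need E-17, B-66, and E-36 (R2), but B-66 never forms.
B-66 would need L-56 and R-52 (R1), but L-56 never forms.
P-31 would need A-47, E-36, and L-56 (R4), but L-56 never forms.
L-56 would need B-66 (R9), but B-66 never forms.
None of the 4 are reached.

0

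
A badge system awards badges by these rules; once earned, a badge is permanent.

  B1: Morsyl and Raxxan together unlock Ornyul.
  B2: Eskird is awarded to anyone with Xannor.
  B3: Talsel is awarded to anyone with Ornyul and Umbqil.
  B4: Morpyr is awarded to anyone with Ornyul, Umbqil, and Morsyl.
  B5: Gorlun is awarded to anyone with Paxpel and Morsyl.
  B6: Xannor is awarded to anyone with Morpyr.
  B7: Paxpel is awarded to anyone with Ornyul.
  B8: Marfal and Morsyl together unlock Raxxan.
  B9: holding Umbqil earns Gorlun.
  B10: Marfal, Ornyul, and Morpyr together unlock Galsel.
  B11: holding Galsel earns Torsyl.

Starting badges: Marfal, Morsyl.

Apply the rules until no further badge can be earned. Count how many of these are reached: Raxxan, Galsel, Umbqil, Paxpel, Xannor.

With Marfal and Morsyl, Raxxan is earned (B8).
With Morsyl and Raxxan, Ornyul is earned (B1).
With Ornyul, Paxpel is earned (B7).
Raxxan: reached.
Galsel would need Marfal, Ornyul, and Morpyr (B10), but Morpyr is never earned.
No rule produces Umbqil, and it is not given.
Paxpel: reached.
Xannor would need Morpyr (B6), but Morpyr is never earned.
Reached: Raxxan and Paxpel — 2 of the 5.

2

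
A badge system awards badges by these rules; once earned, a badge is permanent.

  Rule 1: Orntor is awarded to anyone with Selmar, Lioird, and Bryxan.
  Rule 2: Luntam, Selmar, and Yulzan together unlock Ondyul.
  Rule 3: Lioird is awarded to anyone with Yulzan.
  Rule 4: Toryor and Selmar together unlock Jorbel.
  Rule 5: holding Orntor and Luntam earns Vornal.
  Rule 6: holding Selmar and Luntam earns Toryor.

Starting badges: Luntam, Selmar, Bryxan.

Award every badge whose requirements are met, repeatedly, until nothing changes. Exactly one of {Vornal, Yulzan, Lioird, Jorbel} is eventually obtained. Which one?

With Selmar and Luntam, Toryor is earned (Rule 6).
With Toryor and Selmar, Jorbel is earned (Rule 4).
Lioird would need Yulzan (Rule 3), but Yulzan is never earned. Vornal would need Orntor and Luntam (Rule 5), but Orntor is never earned. No rule produces Yulzan, and it is not given.

Jorbel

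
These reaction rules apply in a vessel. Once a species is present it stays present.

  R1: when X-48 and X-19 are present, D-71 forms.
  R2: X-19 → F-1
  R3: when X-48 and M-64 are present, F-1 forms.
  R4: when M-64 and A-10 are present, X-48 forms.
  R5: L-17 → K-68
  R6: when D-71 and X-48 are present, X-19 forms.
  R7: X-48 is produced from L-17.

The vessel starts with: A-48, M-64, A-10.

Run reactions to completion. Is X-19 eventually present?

No

X-19 would need D-71 and X-48 (R6), but D-71 never forms.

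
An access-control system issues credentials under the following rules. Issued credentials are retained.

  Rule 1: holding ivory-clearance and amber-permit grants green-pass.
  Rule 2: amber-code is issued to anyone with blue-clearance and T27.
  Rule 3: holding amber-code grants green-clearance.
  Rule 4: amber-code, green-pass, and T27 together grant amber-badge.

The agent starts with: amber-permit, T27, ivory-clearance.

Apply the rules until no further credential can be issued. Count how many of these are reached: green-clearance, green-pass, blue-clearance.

1

Holding ivory-clearance and amber-permit grants green-pass (Rule 1).
green-clearance would need amber-code (Rule 3), but amber-code is never granted.
green-pass: reached.
No rule produces blue-clearance, and it is not given.
Reached: green-pass — 1 of the 3.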